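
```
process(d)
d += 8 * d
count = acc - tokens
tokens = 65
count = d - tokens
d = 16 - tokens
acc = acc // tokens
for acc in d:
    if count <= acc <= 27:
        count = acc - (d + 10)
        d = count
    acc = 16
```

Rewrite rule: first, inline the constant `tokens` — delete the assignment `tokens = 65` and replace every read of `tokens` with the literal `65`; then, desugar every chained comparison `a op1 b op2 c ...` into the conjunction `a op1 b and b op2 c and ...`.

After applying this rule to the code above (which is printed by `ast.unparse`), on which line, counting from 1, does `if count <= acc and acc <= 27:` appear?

Transformed code:
process(d)
d += 8 * d
count = acc - 65
count = d - 65
d = 16 - 65
acc = acc // 65
for acc in d:
    if count <= acc and acc <= 27:
        count = acc - (d + 10)
        d = count
    acc = 16

8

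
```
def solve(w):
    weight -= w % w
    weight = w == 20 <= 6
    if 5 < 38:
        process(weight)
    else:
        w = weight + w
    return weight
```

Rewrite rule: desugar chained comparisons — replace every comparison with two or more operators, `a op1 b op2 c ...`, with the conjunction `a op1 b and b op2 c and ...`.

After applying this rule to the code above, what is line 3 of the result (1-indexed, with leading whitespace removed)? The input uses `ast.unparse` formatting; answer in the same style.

Transformed code:
def solve(w):
    weight -= w % w
    weight = w == 20 and 20 <= 6
    if 5 < 38:
        process(weight)
    else:
        w = weight + w
    return weight

weight = w == 20 and 20 <= 6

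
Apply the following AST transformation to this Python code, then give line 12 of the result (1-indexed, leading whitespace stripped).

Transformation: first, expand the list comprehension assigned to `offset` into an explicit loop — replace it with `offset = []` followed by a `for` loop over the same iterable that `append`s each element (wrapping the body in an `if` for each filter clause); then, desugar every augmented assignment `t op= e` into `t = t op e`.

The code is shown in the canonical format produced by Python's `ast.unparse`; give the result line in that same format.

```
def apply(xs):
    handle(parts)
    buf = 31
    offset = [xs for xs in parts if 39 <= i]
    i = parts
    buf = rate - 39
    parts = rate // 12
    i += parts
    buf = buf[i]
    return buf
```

Transformed code:
def apply(xs):
    handle(parts)
    buf = 31
    offset = []
    for xs in parts:
        if 39 <= i:
            offset.append(xs)
    i = parts
    buf = rate - 39
    parts = rate // 12
    i = i + parts
    buf = buf[i]
    return buf

buf = buf[i]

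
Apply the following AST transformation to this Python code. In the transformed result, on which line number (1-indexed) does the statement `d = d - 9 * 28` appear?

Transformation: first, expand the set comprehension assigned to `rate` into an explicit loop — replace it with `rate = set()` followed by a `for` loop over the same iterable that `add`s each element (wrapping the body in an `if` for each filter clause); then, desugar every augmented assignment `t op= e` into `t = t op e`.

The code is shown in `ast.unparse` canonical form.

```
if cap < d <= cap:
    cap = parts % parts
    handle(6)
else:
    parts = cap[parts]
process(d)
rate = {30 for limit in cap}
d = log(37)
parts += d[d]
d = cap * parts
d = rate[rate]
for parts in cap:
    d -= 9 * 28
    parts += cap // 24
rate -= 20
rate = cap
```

15

Transformed code:
if cap < d <= cap:
    cap = parts % parts
    handle(6)
else:
    parts = cap[parts]
process(d)
rate = set()
for limit in cap:
    rate.add(30)
d = log(37)
parts = parts + d[d]
d = cap * parts
d = rate[rate]
for parts in cap:
    d = d - 9 * 28
    parts = parts + cap // 24
rate = rate - 20
rate = cap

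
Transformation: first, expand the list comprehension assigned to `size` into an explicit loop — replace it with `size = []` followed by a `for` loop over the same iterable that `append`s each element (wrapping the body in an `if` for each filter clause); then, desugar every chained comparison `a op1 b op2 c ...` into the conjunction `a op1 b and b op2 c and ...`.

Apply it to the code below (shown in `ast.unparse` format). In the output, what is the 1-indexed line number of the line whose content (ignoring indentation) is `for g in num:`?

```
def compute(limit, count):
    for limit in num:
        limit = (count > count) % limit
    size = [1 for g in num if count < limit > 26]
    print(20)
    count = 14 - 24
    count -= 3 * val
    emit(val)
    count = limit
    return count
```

5

Transformed code:
def compute(limit, count):
    for limit in num:
        limit = (count > count) % limit
    size = []
    for g in num:
        if count < limit and limit > 26:
            size.append(1)
    print(20)
    count = 14 - 24
    count -= 3 * val
    emit(val)
    count = limit
    return count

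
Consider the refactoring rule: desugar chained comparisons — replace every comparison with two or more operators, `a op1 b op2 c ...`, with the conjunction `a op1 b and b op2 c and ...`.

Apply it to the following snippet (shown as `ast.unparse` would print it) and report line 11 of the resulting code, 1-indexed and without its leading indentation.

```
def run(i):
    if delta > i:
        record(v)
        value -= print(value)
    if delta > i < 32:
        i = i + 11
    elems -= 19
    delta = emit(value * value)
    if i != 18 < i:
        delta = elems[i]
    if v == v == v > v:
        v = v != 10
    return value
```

Transformed code:
def run(i):
    if delta > i:
        record(v)
        value -= print(value)
    if delta > i and i < 32:
        i = i + 11
    elems -= 19
    delta = emit(value * value)
    if i != 18 and 18 < i:
        delta = elems[i]
    if v == v and v == v and (v > v):
        v = v != 10
    return value

if v == v and v == v and (v > v):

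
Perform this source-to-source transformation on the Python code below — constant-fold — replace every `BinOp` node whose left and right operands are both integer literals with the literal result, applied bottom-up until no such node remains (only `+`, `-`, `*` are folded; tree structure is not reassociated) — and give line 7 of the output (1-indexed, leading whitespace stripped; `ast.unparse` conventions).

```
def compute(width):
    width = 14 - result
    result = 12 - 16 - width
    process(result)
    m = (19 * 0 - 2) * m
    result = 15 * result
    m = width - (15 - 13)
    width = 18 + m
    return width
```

m = width - 2

Transformed code:
def compute(width):
    width = 14 - result
    result = -4 - width
    process(result)
    m = -2 * m
    result = 15 * result
    m = width - 2
    width = 18 + m
    return width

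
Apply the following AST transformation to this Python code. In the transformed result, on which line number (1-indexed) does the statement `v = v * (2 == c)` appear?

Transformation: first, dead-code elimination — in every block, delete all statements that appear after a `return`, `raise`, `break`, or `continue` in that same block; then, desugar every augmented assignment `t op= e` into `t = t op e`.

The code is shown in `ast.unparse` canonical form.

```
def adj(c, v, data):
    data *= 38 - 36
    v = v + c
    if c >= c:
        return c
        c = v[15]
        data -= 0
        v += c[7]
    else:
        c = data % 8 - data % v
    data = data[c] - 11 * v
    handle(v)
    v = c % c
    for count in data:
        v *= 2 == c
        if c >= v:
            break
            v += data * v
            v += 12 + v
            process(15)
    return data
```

12

Transformed code:
def adj(c, v, data):
    data = data * (38 - 36)
    v = v + c
    if c >= c:
        return c
    else:
        c = data % 8 - data % v
    data = data[c] - 11 * v
    handle(v)
    v = c % c
    for count in data:
        v = v * (2 == c)
        if c >= v:
            break
    return data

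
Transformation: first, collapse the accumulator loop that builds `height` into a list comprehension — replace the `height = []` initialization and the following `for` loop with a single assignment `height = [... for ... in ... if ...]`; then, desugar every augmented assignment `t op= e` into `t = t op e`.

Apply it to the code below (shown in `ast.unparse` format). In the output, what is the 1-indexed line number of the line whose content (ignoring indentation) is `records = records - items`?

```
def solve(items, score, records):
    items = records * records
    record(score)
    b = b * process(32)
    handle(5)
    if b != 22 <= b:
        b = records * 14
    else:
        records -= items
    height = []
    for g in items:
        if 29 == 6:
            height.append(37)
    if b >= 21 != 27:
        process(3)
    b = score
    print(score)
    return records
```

9

Transformed code:
def solve(items, score, records):
    items = records * records
    record(score)
    b = b * process(32)
    handle(5)
    if b != 22 <= b:
        b = records * 14
    else:
        records = records - items
    height = [37 for g in items if 29 == 6]
    if b >= 21 != 27:
        process(3)
    b = score
    print(score)
    return records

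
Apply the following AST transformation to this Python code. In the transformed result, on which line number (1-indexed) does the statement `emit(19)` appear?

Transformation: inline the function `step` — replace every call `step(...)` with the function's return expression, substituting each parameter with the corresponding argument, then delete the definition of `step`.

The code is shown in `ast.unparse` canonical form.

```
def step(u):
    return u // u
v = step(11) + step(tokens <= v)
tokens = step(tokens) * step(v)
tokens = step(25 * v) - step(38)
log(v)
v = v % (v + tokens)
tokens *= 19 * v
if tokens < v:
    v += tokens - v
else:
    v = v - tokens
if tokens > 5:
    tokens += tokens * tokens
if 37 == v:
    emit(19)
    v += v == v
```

14

Transformed code:
v = 11 // 11 + (tokens <= v) // (tokens <= v)
tokens = tokens // tokens * (v // v)
tokens = 25 * v // (25 * v) - 38 // 38
log(v)
v = v % (v + tokens)
tokens *= 19 * v
if tokens < v:
    v += tokens - v
else:
    v = v - tokens
if tokens > 5:
    tokens += tokens * tokens
if 37 == v:
    emit(19)
    v += v == v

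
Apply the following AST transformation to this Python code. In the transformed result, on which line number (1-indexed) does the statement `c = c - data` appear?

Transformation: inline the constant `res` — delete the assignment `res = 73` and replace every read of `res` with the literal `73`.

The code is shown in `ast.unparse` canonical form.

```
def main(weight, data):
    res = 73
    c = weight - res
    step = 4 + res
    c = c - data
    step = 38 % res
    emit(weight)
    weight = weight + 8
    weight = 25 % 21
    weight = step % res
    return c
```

4

Transformed code:
def main(weight, data):
    c = weight - 73
    step = 4 + 73
    c = c - data
    step = 38 % 73
    emit(weight)
    weight = weight + 8
    weight = 25 % 21
    weight = step % 73
    return c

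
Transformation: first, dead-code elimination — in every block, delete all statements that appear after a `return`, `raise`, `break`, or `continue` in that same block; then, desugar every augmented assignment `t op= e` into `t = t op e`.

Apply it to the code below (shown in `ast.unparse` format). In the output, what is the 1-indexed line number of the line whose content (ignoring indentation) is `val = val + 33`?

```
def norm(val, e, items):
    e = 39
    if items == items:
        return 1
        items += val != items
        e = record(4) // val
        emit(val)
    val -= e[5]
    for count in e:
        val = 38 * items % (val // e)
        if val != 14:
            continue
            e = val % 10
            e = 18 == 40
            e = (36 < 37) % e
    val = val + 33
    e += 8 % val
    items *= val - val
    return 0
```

Transformed code:
def norm(val, e, items):
    e = 39
    if items == items:
        return 1
    val = val - e[5]
    for count in e:
        val = 38 * items % (val // e)
        if val != 14:
            continue
    val = val + 33
    e = e + 8 % val
    items = items * (val - val)
    return 0

10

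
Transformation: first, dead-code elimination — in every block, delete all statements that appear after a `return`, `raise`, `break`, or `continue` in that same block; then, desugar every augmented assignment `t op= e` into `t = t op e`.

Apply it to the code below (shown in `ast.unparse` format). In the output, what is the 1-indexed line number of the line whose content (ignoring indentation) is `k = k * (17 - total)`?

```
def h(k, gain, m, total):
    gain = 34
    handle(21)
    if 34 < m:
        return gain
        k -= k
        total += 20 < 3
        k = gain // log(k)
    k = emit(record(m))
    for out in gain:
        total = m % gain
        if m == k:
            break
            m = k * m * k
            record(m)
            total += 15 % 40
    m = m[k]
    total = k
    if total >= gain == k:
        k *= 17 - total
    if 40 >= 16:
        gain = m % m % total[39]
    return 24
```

Transformed code:
def h(k, gain, m, total):
    gain = 34
    handle(21)
    if 34 < m:
        return gain
    k = emit(record(m))
    for out in gain:
        total = m % gain
        if m == k:
            break
    m = m[k]
    total = k
    if total >= gain == k:
        k = k * (17 - total)
    if 40 >= 16:
        gain = m % m % total[39]
    return 24

14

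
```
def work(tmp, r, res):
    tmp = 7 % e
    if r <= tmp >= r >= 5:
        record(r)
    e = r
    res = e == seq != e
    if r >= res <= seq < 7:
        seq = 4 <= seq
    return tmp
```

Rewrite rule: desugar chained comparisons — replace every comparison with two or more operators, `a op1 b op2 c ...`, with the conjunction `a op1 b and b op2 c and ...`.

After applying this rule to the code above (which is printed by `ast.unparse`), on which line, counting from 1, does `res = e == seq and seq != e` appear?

Transformed code:
def work(tmp, r, res):
    tmp = 7 % e
    if r <= tmp and tmp >= r and (r >= 5):
        record(r)
    e = r
    res = e == seq and seq != e
    if r >= res and res <= seq and (seq < 7):
        seq = 4 <= seq
    return tmp

6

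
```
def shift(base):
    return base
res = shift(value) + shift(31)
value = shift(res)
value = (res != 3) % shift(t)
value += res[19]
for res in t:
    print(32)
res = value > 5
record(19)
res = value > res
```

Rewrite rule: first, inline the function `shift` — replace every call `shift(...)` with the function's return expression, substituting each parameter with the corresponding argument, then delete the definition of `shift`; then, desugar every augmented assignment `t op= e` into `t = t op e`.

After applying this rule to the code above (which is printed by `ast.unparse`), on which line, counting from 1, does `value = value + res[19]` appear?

4

Transformed code:
res = value + 31
value = res
value = (res != 3) % t
value = value + res[19]
for res in t:
    print(32)
res = value > 5
record(19)
res = value > res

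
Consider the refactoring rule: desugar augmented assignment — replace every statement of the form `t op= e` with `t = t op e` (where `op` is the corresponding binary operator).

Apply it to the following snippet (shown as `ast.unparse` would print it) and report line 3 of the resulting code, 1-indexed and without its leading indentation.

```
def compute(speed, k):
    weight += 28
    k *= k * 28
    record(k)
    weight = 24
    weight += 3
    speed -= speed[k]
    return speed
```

Transformed code:
def compute(speed, k):
    weight = weight + 28
    k = k * (k * 28)
    record(k)
    weight = 24
    weight = weight + 3
    speed = speed - speed[k]
    return speed

k = k * (k * 28)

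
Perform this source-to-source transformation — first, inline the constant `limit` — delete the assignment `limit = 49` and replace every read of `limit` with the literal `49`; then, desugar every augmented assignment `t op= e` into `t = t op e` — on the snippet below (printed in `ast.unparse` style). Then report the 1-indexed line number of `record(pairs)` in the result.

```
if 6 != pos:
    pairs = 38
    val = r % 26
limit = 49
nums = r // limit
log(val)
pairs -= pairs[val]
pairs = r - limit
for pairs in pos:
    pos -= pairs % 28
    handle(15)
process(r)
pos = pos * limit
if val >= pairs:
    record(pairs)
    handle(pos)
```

14

Transformed code:
if 6 != pos:
    pairs = 38
    val = r % 26
nums = r // 49
log(val)
pairs = pairs - pairs[val]
pairs = r - 49
for pairs in pos:
    pos = pos - pairs % 28
    handle(15)
process(r)
pos = pos * 49
if val >= pairs:
    record(pairs)
    handle(pos)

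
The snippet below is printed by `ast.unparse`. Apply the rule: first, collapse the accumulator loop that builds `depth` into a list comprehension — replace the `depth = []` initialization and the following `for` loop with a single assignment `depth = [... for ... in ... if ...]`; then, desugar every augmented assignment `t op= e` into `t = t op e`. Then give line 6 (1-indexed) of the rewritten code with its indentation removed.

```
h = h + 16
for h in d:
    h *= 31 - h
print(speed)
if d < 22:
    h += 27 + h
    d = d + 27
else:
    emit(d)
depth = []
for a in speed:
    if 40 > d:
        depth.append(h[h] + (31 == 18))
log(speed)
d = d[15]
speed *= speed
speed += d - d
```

h = h + (27 + h)

Transformed code:
h = h + 16
for h in d:
    h = h * (31 - h)
print(speed)
if d < 22:
    h = h + (27 + h)
    d = d + 27
else:
    emit(d)
depth = [h[h] + (31 == 18) for a in speed if 40 > d]
log(speed)
d = d[15]
speed = speed * speed
speed = speed + (d - d)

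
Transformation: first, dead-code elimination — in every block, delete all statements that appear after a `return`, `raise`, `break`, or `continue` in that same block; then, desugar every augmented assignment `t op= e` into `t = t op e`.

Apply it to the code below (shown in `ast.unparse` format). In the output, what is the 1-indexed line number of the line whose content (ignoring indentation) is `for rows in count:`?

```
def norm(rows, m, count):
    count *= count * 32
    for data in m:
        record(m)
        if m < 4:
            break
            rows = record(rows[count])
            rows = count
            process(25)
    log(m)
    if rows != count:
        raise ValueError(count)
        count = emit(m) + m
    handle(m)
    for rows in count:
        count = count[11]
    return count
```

Transformed code:
def norm(rows, m, count):
    count = count * (count * 32)
    for data in m:
        record(m)
        if m < 4:
            break
    log(m)
    if rows != count:
        raise ValueError(count)
    handle(m)
    for rows in count:
        count = count[11]
    return count

11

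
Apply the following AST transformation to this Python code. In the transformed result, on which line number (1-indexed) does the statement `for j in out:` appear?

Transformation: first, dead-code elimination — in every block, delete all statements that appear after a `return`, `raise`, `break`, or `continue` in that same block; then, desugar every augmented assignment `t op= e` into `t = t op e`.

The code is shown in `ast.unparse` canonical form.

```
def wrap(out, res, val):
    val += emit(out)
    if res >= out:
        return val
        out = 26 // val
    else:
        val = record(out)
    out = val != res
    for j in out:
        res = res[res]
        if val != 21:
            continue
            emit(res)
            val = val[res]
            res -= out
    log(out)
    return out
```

8

Transformed code:
def wrap(out, res, val):
    val = val + emit(out)
    if res >= out:
        return val
    else:
        val = record(out)
    out = val != res
    for j in out:
        res = res[res]
        if val != 21:
            continue
    log(out)
    return out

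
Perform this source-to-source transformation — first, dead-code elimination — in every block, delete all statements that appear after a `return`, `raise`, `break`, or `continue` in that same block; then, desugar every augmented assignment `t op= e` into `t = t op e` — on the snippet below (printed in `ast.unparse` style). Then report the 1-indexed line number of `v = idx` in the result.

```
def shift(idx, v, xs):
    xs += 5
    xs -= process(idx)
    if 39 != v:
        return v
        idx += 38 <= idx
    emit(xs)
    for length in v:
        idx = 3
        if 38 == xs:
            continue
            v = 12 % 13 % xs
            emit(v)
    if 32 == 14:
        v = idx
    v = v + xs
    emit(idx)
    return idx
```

Transformed code:
def shift(idx, v, xs):
    xs = xs + 5
    xs = xs - process(idx)
    if 39 != v:
        return v
    emit(xs)
    for length in v:
        idx = 3
        if 38 == xs:
            continue
    if 32 == 14:
        v = idx
    v = v + xs
    emit(idx)
    return idx

12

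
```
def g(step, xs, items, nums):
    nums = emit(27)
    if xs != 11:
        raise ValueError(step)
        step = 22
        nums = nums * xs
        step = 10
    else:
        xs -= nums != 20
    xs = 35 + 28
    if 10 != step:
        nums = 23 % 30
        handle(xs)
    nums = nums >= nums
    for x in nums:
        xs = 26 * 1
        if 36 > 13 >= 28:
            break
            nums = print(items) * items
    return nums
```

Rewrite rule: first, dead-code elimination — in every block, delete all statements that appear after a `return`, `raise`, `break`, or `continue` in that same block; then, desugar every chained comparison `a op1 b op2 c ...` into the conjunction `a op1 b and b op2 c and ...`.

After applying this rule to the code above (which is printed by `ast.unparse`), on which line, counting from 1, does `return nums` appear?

Transformed code:
def g(step, xs, items, nums):
    nums = emit(27)
    if xs != 11:
        raise ValueError(step)
    else:
        xs -= nums != 20
    xs = 35 + 28
    if 10 != step:
        nums = 23 % 30
        handle(xs)
    nums = nums >= nums
    for x in nums:
        xs = 26 * 1
        if 36 > 13 and 13 >= 28:
            break
    return nums

16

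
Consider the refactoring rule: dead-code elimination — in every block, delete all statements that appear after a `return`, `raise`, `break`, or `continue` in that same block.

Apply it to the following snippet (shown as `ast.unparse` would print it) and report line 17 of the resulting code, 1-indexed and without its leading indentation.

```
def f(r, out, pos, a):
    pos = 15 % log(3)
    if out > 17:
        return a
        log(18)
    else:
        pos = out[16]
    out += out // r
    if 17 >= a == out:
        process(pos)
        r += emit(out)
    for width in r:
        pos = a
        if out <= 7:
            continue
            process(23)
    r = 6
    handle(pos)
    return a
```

return a

Transformed code:
def f(r, out, pos, a):
    pos = 15 % log(3)
    if out > 17:
        return a
    else:
        pos = out[16]
    out += out // r
    if 17 >= a == out:
        process(pos)
        r += emit(out)
    for width in r:
        pos = a
        if out <= 7:
            continue
    r = 6
    handle(pos)
    return a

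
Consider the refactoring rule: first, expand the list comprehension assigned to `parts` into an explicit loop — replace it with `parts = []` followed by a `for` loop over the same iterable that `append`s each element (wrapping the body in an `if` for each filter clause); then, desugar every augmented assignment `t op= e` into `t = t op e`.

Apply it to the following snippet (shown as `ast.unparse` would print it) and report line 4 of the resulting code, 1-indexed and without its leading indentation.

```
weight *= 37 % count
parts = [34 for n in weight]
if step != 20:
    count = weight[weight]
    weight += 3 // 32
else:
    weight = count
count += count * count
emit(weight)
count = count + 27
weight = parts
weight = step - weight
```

Transformed code:
weight = weight * (37 % count)
parts = []
for n in weight:
    parts.append(34)
if step != 20:
    count = weight[weight]
    weight = weight + 3 // 32
else:
    weight = count
count = count + count * count
emit(weight)
count = count + 27
weight = parts
weight = step - weight

parts.append(34)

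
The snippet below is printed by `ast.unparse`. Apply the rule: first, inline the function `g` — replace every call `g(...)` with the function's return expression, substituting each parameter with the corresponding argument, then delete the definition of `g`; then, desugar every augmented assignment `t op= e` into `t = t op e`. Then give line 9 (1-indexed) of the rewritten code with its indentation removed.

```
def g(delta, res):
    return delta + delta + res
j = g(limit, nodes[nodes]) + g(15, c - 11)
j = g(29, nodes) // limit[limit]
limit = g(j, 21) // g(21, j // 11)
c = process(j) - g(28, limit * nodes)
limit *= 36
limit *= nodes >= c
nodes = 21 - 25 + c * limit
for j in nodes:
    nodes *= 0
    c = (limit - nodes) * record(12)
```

Transformed code:
j = limit + limit + nodes[nodes] + (15 + 15 + (c - 11))
j = (29 + 29 + nodes) // limit[limit]
limit = (j + j + 21) // (21 + 21 + j // 11)
c = process(j) - (28 + 28 + limit * nodes)
limit = limit * 36
limit = limit * (nodes >= c)
nodes = 21 - 25 + c * limit
for j in nodes:
    nodes = nodes * 0
    c = (limit - nodes) * record(12)

nodes = nodes * 0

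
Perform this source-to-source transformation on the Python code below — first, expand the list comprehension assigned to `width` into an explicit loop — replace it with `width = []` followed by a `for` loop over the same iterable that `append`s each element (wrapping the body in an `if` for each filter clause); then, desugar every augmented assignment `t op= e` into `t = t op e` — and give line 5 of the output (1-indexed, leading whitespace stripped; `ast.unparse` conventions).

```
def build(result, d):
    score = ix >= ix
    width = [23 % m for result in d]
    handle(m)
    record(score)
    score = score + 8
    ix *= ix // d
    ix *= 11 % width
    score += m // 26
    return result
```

Transformed code:
def build(result, d):
    score = ix >= ix
    width = []
    for result in d:
        width.append(23 % m)
    handle(m)
    record(score)
    score = score + 8
    ix = ix * (ix // d)
    ix = ix * (11 % width)
    score = score + m // 26
    return result

width.append(23 % m)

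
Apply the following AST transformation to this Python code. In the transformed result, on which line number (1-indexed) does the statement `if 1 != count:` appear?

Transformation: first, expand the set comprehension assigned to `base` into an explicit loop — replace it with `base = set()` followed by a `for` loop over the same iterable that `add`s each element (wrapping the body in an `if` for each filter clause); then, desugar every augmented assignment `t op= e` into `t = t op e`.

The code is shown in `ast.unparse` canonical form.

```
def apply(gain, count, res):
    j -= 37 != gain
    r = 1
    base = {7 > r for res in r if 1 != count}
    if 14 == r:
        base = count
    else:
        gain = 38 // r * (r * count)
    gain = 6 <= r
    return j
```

6

Transformed code:
def apply(gain, count, res):
    j = j - (37 != gain)
    r = 1
    base = set()
    for res in r:
        if 1 != count:
            base.add(7 > r)
    if 14 == r:
        base = count
    else:
        gain = 38 // r * (r * count)
    gain = 6 <= r
    return j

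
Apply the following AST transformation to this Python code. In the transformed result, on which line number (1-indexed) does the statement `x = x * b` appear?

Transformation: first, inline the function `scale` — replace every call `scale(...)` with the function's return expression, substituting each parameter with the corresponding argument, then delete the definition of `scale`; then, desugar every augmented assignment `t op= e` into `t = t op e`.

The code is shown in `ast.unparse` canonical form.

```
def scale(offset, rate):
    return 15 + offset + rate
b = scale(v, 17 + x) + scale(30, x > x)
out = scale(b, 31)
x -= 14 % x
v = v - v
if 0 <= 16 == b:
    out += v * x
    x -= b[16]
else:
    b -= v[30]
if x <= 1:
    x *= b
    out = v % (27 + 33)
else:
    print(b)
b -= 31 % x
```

Transformed code:
b = 15 + v + (17 + x) + (15 + 30 + (x > x))
out = 15 + b + 31
x = x - 14 % x
v = v - v
if 0 <= 16 == b:
    out = out + v * x
    x = x - b[16]
else:
    b = b - v[30]
if x <= 1:
    x = x * b
    out = v % (27 + 33)
else:
    print(b)
b = b - 31 % x

11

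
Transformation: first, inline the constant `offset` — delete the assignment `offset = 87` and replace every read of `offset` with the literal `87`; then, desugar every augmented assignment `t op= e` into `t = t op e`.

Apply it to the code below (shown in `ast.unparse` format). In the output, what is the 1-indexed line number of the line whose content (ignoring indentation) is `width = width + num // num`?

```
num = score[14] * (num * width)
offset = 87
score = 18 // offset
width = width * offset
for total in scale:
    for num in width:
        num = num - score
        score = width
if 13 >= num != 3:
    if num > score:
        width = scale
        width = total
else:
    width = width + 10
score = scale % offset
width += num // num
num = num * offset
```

15

Transformed code:
num = score[14] * (num * width)
score = 18 // 87
width = width * 87
for total in scale:
    for num in width:
        num = num - score
        score = width
if 13 >= num != 3:
    if num > score:
        width = scale
        width = total
else:
    width = width + 10
score = scale % 87
width = width + num // num
num = num * 87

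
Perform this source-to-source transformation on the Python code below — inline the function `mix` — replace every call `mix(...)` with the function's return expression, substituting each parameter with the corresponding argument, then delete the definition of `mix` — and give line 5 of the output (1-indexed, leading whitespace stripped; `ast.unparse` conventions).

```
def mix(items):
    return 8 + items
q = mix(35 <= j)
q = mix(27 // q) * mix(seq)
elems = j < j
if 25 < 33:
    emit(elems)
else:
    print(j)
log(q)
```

Transformed code:
q = 8 + (35 <= j)
q = (8 + 27 // q) * (8 + seq)
elems = j < j
if 25 < 33:
    emit(elems)
else:
    print(j)
log(q)

emit(elems)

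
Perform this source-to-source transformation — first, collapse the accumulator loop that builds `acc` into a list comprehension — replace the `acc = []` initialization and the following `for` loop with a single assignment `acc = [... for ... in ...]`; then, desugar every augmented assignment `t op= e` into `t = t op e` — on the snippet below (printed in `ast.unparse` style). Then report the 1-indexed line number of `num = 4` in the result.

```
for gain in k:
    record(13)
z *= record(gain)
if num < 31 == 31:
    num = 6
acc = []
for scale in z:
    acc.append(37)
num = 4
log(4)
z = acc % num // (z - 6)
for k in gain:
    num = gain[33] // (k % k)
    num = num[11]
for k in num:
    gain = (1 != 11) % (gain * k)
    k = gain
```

7

Transformed code:
for gain in k:
    record(13)
z = z * record(gain)
if num < 31 == 31:
    num = 6
acc = [37 for scale in z]
num = 4
log(4)
z = acc % num // (z - 6)
for k in gain:
    num = gain[33] // (k % k)
    num = num[11]
for k in num:
    gain = (1 != 11) % (gain * k)
    k = gain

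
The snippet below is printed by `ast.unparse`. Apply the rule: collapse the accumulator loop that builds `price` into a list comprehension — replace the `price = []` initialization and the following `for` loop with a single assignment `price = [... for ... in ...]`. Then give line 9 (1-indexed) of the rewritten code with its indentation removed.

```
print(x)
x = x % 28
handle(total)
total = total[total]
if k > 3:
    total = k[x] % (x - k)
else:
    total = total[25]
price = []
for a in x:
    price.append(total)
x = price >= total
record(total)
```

Transformed code:
print(x)
x = x % 28
handle(total)
total = total[total]
if k > 3:
    total = k[x] % (x - k)
else:
    total = total[25]
price = [total for a in x]
x = price >= total
record(total)

price = [total for a in x]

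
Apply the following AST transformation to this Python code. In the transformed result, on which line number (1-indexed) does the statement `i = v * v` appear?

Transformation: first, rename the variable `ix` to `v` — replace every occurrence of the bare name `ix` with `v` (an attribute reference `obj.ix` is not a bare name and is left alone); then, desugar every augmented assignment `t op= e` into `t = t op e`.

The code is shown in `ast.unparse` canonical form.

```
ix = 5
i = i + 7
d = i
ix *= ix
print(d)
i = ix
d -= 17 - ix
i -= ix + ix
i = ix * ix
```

Transformed code:
v = 5
i = i + 7
d = i
v = v * v
print(d)
i = v
d = d - (17 - v)
i = i - (v + v)
i = v * v

9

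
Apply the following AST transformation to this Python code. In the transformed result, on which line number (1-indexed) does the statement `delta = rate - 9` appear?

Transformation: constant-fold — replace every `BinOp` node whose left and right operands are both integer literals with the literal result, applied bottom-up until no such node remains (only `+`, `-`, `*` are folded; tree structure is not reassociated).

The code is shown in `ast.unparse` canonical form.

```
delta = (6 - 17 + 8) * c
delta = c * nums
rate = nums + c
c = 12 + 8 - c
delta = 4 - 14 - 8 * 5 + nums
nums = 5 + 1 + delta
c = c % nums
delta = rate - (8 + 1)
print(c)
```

Transformed code:
delta = -3 * c
delta = c * nums
rate = nums + c
c = 20 - c
delta = -50 + nums
nums = 6 + delta
c = c % nums
delta = rate - 9
print(c)

8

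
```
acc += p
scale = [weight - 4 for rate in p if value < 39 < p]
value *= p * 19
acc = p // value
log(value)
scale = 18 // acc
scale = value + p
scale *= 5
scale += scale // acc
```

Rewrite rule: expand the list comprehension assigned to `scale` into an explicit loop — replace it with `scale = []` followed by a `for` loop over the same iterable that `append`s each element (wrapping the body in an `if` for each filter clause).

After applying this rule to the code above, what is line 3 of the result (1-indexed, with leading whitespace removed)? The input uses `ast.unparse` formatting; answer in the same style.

for rate in p:

Transformed code:
acc += p
scale = []
for rate in p:
    if value < 39 < p:
        scale.append(weight - 4)
value *= p * 19
acc = p // value
log(value)
scale = 18 // acc
scale = value + p
scale *= 5
scale += scale // acc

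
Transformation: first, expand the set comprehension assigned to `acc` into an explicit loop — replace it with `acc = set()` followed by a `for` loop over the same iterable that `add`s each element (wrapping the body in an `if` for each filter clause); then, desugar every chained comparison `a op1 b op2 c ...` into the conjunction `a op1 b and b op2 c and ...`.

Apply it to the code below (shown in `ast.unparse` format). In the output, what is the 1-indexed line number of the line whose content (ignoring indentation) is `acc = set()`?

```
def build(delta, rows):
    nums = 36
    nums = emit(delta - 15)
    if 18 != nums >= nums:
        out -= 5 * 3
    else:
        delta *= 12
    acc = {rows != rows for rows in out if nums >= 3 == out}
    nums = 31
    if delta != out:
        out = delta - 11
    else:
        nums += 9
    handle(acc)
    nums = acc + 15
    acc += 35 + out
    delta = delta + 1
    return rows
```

8

Transformed code:
def build(delta, rows):
    nums = 36
    nums = emit(delta - 15)
    if 18 != nums and nums >= nums:
        out -= 5 * 3
    else:
        delta *= 12
    acc = set()
    for rows in out:
        if nums >= 3 and 3 == out:
            acc.add(rows != rows)
    nums = 31
    if delta != out:
        out = delta - 11
    else:
        nums += 9
    handle(acc)
    nums = acc + 15
    acc += 35 + out
    delta = delta + 1
    return rows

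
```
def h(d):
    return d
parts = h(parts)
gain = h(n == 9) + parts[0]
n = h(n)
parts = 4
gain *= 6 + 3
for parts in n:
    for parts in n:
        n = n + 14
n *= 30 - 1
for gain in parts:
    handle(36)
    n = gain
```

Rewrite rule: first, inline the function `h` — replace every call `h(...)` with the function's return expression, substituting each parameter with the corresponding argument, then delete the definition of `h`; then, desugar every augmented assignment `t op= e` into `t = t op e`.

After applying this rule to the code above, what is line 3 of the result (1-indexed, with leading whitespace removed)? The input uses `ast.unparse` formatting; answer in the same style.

Transformed code:
parts = parts
gain = (n == 9) + parts[0]
n = n
parts = 4
gain = gain * (6 + 3)
for parts in n:
    for parts in n:
        n = n + 14
n = n * (30 - 1)
for gain in parts:
    handle(36)
    n = gain

n = n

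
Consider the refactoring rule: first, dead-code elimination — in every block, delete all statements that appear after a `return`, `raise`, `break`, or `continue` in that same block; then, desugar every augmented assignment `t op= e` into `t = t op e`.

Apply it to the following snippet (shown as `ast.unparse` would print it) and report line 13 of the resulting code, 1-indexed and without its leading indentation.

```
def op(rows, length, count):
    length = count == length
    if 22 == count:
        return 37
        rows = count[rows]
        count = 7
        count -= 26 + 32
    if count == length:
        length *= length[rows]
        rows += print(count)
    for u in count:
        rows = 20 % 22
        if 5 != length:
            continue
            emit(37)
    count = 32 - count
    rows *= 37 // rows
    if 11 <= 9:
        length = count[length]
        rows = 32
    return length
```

rows = rows * (37 // rows)

Transformed code:
def op(rows, length, count):
    length = count == length
    if 22 == count:
        return 37
    if count == length:
        length = length * length[rows]
        rows = rows + print(count)
    for u in count:
        rows = 20 % 22
        if 5 != length:
            continue
    count = 32 - count
    rows = rows * (37 // rows)
    if 11 <= 9:
        length = count[length]
        rows = 32
    return length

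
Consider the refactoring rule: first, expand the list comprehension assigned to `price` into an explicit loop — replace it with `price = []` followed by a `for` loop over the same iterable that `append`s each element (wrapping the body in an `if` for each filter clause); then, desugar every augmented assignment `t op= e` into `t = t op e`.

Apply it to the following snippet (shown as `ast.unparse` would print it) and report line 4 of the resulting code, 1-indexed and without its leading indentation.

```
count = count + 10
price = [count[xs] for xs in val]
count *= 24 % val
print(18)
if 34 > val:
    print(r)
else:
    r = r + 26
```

Transformed code:
count = count + 10
price = []
for xs in val:
    price.append(count[xs])
count = count * (24 % val)
print(18)
if 34 > val:
    print(r)
else:
    r = r + 26

price.append(count[xs])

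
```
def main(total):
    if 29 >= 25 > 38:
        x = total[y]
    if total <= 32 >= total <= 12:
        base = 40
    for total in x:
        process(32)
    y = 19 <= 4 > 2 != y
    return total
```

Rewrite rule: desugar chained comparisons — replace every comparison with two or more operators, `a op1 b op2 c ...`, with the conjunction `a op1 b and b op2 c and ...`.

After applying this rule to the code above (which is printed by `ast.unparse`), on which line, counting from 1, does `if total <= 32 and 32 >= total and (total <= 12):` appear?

Transformed code:
def main(total):
    if 29 >= 25 and 25 > 38:
        x = total[y]
    if total <= 32 and 32 >= total and (total <= 12):
        base = 40
    for total in x:
        process(32)
    y = 19 <= 4 and 4 > 2 and (2 != y)
    return total

4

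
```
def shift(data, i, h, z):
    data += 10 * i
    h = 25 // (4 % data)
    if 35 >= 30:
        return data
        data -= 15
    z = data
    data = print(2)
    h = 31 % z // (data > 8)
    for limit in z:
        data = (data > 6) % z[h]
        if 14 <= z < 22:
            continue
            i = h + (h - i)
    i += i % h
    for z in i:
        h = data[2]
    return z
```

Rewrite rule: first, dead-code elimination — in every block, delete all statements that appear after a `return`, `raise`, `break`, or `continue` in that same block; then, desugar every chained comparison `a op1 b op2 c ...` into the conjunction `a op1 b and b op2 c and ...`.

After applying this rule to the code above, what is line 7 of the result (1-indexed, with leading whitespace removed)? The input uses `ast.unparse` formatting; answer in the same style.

data = print(2)

Transformed code:
def shift(data, i, h, z):
    data += 10 * i
    h = 25 // (4 % data)
    if 35 >= 30:
        return data
    z = data
    data = print(2)
    h = 31 % z // (data > 8)
    for limit in z:
        data = (data > 6) % z[h]
        if 14 <= z and z < 22:
            continue
    i += i % h
    for z in i:
        h = data[2]
    return z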